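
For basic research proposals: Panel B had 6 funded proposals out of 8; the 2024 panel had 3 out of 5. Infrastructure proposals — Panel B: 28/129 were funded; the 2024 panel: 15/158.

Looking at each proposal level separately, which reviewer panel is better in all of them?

Panel B

Basic research: Panel B 6/8 = 75.0%, the 2024 panel 3/5 = 60.0% → Panel B
Infrastructure: Panel B 28/129 = 21.7%, the 2024 panel 15/158 = 9.5% → Panel B
Panel B has the higher rate in both groups.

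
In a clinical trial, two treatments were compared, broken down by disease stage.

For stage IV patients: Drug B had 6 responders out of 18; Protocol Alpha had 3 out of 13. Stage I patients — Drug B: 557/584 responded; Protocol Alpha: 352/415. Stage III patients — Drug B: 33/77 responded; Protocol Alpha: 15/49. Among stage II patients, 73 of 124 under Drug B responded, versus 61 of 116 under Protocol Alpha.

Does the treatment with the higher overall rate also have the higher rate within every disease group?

Yes

Stage IV: Drug B 6/18 = 33.3%, Protocol Alpha 3/13 = 23.1% → Drug B
Stage I: Drug B 557/584 = 95.4%, Protocol Alpha 352/415 = 84.8% → Drug B
Stage III: Drug B 33/77 = 42.9%, Protocol Alpha 15/49 = 30.6% → Drug B
Stage II: Drug B 73/124 = 58.9%, Protocol Alpha 61/116 = 52.6% → Drug B
Overall: Drug B 669/803 = 83.3%, Protocol Alpha 431/593 = 72.7% → Drug B
Drug B wins overall and in every disease group — no reversal.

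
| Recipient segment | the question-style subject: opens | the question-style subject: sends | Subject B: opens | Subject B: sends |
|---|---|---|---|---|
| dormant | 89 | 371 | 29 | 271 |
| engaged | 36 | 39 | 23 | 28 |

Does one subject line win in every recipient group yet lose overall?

No

Dormant: the question-style subject 89/371 = 24.0%, Subject B 29/271 = 10.7% → the question-style subject
Engaged: the question-style subject 36/39 = 92.3%, Subject B 23/28 = 82.1% → the question-style subject
Overall: the question-style subject 125/410 = 30.5%, Subject B 52/299 = 17.4% → the question-style subject
The question-style subject wins overall and in every recipient group — no reversal.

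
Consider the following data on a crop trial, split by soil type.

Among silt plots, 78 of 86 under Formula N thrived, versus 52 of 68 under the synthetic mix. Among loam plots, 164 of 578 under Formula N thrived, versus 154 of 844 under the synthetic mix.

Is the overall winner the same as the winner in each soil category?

Silt: Formula N 78/86 = 90.7%, the synthetic mix 52/68 = 76.5% → Formula N
Loam: Formula N 164/578 = 28.4%, the synthetic mix 154/844 = 18.2% → Formula N
Overall: Formula N 242/664 = 36.4%, the synthetic mix 206/912 = 22.6% → Formula N
Formula N wins overall and in every soil group — no reversal.

Yes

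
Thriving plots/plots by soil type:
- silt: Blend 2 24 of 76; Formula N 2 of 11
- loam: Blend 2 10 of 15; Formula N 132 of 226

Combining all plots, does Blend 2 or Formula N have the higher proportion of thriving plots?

Formula N

Silt: Blend 2 24/76 = 31.6%, Formula N 2/11 = 18.2% → Blend 2
Loam: Blend 2 10/15 = 66.7%, Formula N 132/226 = 58.4% → Blend 2
Overall: Blend 2 34/91 = 37.4%, Formula N 134/237 = 56.5% → Formula N
(Blend 2 wins every soil group but Formula N wins overall — Blend 2's plots skew toward the low-rate silt group.)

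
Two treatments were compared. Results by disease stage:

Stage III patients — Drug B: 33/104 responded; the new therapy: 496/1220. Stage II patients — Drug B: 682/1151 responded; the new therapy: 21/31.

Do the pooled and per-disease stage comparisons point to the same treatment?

Stage III: Drug B 33/104 = 31.7%, the new therapy 496/1220 = 40.7% → the new therapy
Stage II: Drug B 682/1151 = 59.3%, the new therapy 21/31 = 67.7% → the new therapy
Overall: Drug B 715/1255 = 57.0%, the new therapy 517/1251 = 41.3% → Drug B
The new therapy wins each disease group but Drug B wins overall — the comparison reverses. The new therapy's patients skew toward stage III, which has a lower base rate.

No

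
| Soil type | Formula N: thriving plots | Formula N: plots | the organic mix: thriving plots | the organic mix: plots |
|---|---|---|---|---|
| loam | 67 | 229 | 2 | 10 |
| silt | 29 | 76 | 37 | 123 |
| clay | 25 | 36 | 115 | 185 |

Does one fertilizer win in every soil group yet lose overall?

Loam: Formula N 67/229 = 29.3%, the organic mix 2/10 = 20.0% → Formula N
Silt: Formula N 29/76 = 38.2%, the organic mix 37/123 = 30.1% → Formula N
Clay: Formula N 25/36 = 69.4%, the organic mix 115/185 = 62.2% → Formula N
Overall: Formula N 121/341 = 35.5%, the organic mix 154/318 = 48.4% → the organic mix
Formula N wins each soil group but the organic mix wins overall — the comparison reverses. Formula N's plots skew toward loam, which has a lower base rate.

Yes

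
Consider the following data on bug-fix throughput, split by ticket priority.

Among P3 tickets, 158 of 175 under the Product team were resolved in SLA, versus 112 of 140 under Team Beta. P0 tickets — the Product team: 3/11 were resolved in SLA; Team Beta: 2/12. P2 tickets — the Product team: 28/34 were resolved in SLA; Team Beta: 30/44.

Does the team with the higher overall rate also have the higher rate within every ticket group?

P3: the Product team 158/175 = 90.3%, Team Beta 112/140 = 80.0% → the Product team
P0: the Product team 3/11 = 27.3%, Team Beta 2/12 = 16.7% → the Product team
P2: the Product team 28/34 = 82.4%, Team Beta 30/44 = 68.2% → the Product team
Overall: the Product team 189/220 = 85.9%, Team Beta 144/196 = 73.5% → the Product team
The Product team wins overall and in every ticket group — no reversal.

Yes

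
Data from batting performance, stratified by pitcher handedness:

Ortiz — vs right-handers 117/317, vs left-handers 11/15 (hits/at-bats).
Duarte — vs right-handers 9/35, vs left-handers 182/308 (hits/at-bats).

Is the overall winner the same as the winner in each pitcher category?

Vs right-handers: Ortiz 117/317 = 36.9%, Duarte 9/35 = 25.7% → Ortiz
Vs left-handers: Ortiz 11/15 = 73.3%, Duarte 182/308 = 59.1% → Ortiz
Overall: Ortiz 128/332 = 38.6%, Duarte 191/343 = 55.7% → Duarte
Ortiz wins each pitcher group but Duarte wins overall — the comparison reverses. Ortiz's at-bats skew toward vs right-handers, which has a lower base rate.

No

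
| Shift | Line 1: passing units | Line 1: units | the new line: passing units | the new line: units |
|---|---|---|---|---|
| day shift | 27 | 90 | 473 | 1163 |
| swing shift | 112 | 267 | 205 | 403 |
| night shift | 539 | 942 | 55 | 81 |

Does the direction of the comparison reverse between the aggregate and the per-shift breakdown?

Yes

Day shift: Line 1 27/90 = 30.0%, the new line 473/1163 = 40.7% → the new line
Swing shift: Line 1 112/267 = 41.9%, the new line 205/403 = 50.9% → the new line
Night shift: Line 1 539/942 = 57.2%, the new line 55/81 = 67.9% → the new line
Overall: Line 1 678/1299 = 52.2%, the new line 733/1647 = 44.5% → Line 1
The new line wins each shift group but Line 1 wins overall — the comparison reverses. The new line's units skew toward day shift, which has a lower base rate.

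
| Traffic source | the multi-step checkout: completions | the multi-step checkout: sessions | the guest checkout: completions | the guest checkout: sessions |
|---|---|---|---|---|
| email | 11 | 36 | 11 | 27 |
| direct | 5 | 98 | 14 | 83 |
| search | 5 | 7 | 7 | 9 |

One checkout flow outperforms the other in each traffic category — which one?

Email: the multi-step checkout 11/36 = 30.6%, the guest checkout 11/27 = 40.7% → the guest checkout
Direct: the multi-step checkout 5/98 = 5.1%, the guest checkout 14/83 = 16.9% → the guest checkout
Search: the multi-step checkout 5/7 = 71.4%, the guest checkout 7/9 = 77.8% → the guest checkout
The guest checkout has the higher rate in all 3 groups.

the guest checkout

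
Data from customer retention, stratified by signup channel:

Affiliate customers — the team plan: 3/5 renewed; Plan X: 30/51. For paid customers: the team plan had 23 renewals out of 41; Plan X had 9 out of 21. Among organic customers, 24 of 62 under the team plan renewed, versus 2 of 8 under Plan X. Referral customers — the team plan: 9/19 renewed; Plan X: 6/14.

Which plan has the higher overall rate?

Affiliate: the team plan 3/5 = 60.0%, Plan X 30/51 = 58.8% → the team plan
Paid: the team plan 23/41 = 56.1%, Plan X 9/21 = 42.9% → the team plan
Organic: the team plan 24/62 = 38.7%, Plan X 2/8 = 25.0% → the team plan
Referral: the team plan 9/19 = 47.4%, Plan X 6/14 = 42.9% → the team plan
Overall: the team plan 59/127 = 46.5%, Plan X 47/94 = 50.0% → Plan X
(The team plan wins every signup group but Plan X wins overall — the team plan's customers skew toward the low-rate organic group.)

Plan X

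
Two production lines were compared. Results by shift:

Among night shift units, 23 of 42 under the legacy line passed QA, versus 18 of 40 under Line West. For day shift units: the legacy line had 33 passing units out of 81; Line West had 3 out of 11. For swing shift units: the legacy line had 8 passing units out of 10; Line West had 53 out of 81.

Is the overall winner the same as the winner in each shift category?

Night shift: the legacy line 23/42 = 54.8%, Line West 18/40 = 45.0% → the legacy line
Day shift: the legacy line 33/81 = 40.7%, Line West 3/11 = 27.3% → the legacy line
Swing shift: the legacy line 8/10 = 80.0%, Line West 53/81 = 65.4% → the legacy line
Overall: the legacy line 64/133 = 48.1%, Line West 74/132 = 56.1% → Line West
The legacy line wins each shift group but Line West wins overall — the comparison reverses. The legacy line's units skew toward day shift, which has a lower base rate.

No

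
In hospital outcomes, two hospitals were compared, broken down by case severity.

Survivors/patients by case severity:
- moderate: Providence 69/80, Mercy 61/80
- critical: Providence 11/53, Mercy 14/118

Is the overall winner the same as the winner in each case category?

Moderate: Providence 69/80 = 86.2%, Mercy 61/80 = 76.2% → Providence
Critical: Providence 11/53 = 20.8%, Mercy 14/118 = 11.9% → Providence
Overall: Providence 80/133 = 60.2%, Mercy 75/198 = 37.9% → Providence
Providence wins overall and in every case group — no reversal.

Yes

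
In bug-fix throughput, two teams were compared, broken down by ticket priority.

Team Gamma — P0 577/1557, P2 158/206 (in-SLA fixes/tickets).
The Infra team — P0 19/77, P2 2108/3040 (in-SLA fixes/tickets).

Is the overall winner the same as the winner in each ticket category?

P0: Team Gamma 577/1557 = 37.1%, the Infra team 19/77 = 24.7% → Team Gamma
P2: Team Gamma 158/206 = 76.7%, the Infra team 2108/3040 = 69.3% → Team Gamma
Overall: Team Gamma 735/1763 = 41.7%, the Infra team 2127/3117 = 68.2% → the Infra team
Team Gamma wins each ticket group but the Infra team wins overall — the comparison reverses. Team Gamma's tickets skew toward P0, which has a lower base rate.

No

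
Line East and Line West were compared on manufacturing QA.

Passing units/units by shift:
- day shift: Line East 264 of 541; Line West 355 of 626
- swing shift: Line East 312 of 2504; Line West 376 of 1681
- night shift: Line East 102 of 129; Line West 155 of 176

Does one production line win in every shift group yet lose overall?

No

Day shift: Line East 264/541 = 48.8%, Line West 355/626 = 56.7% → Line West
Swing shift: Line East 312/2504 = 12.5%, Line West 376/1681 = 22.4% → Line West
Night shift: Line East 102/129 = 79.1%, Line West 155/176 = 88.1% → Line West
Overall: Line East 678/3174 = 21.4%, Line West 886/2483 = 35.7% → Line West
Line West wins overall and in every shift group — no reversal.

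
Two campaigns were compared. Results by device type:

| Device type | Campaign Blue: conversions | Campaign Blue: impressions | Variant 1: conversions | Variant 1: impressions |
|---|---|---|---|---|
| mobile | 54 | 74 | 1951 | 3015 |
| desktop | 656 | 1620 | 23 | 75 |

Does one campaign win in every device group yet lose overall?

Mobile: Campaign Blue 54/74 = 73.0%, Variant 1 1951/3015 = 64.7% → Campaign Blue
Desktop: Campaign Blue 656/1620 = 40.5%, Variant 1 23/75 = 30.7% → Campaign Blue
Overall: Campaign Blue 710/1694 = 41.9%, Variant 1 1974/3090 = 63.9% → Variant 1
Campaign Blue wins each device group but Variant 1 wins overall — the comparison reverses. Campaign Blue's impressions skew toward desktop, which has a lower base rate.

Yes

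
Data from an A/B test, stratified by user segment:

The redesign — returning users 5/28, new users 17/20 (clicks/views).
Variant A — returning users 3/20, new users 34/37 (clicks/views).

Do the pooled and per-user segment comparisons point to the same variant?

Returning users: the redesign 5/28 = 17.9%, Variant A 3/20 = 15.0% → the redesign
New users: the redesign 17/20 = 85.0%, Variant A 34/37 = 91.9% → Variant A
Overall: the redesign 22/48 = 45.8%, Variant A 37/57 = 64.9% → Variant A
Neither sweeps: the redesign wins 1 of 2 groups, Variant A wins 1. Variant A wins overall but not every group — no Simpson reversal.

No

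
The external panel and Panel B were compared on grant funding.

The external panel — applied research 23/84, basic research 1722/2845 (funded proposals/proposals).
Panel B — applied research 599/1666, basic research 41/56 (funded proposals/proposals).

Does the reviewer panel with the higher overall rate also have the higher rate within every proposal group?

Applied research: the external panel 23/84 = 27.4%, Panel B 599/1666 = 36.0% → Panel B
Basic research: the external panel 1722/2845 = 60.5%, Panel B 41/56 = 73.2% → Panel B
Overall: the external panel 1745/2929 = 59.6%, Panel B 640/1722 = 37.2% → the external panel
Panel B wins each proposal group but the external panel wins overall — the comparison reverses. Panel B's proposals skew toward applied research, which has a lower base rate.

No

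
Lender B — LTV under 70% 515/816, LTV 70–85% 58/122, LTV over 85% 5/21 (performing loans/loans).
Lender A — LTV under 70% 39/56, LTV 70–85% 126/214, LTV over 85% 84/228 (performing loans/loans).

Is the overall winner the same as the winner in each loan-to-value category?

No

LTV under 70%: Lender B 515/816 = 63.1%, Lender A 39/56 = 69.6% → Lender A
LTV 70–85%: Lender B 58/122 = 47.5%, Lender A 126/214 = 58.9% → Lender A
LTV over 85%: Lender B 5/21 = 23.8%, Lender A 84/228 = 36.8% → Lender A
Overall: Lender B 578/959 = 60.3%, Lender A 249/498 = 50.0% → Lender B
Lender A wins each loan-to-value group but Lender B wins overall — the comparison reverses. Lender A's loans skew toward LTV over 85%, which has a lower base rate.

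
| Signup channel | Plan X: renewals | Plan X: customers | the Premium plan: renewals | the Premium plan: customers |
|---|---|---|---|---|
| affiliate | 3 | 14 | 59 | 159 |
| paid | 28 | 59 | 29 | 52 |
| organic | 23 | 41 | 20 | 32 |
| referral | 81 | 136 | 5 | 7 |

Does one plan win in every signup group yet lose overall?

Affiliate: Plan X 3/14 = 21.4%, the Premium plan 59/159 = 37.1% → the Premium plan
Paid: Plan X 28/59 = 47.5%, the Premium plan 29/52 = 55.8% → the Premium plan
Organic: Plan X 23/41 = 56.1%, the Premium plan 20/32 = 62.5% → the Premium plan
Referral: Plan X 81/136 = 59.6%, the Premium plan 5/7 = 71.4% → the Premium plan
Overall: Plan X 135/250 = 54.0%, the Premium plan 113/250 = 45.2% → Plan X
The Premium plan wins each signup group but Plan X wins overall — the comparison reverses. The Premium plan's customers skew toward affiliate, which has a lower base rate.

Yes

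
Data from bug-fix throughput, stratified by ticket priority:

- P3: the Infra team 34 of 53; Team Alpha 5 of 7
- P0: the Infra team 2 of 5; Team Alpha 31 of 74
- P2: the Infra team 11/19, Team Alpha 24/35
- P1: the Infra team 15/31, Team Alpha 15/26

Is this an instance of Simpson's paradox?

Yes

P3: the Infra team 34/53 = 64.2%, Team Alpha 5/7 = 71.4% → Team Alpha
P0: the Infra team 2/5 = 40.0%, Team Alpha 31/74 = 41.9% → Team Alpha
P2: the Infra team 11/19 = 57.9%, Team Alpha 24/35 = 68.6% → Team Alpha
P1: the Infra team 15/31 = 48.4%, Team Alpha 15/26 = 57.7% → Team Alpha
Overall: the Infra team 62/108 = 57.4%, Team Alpha 75/142 = 52.8% → the Infra team
Team Alpha wins each ticket group but the Infra team wins overall — the comparison reverses. Team Alpha's tickets skew toward P0, which has a lower base rate.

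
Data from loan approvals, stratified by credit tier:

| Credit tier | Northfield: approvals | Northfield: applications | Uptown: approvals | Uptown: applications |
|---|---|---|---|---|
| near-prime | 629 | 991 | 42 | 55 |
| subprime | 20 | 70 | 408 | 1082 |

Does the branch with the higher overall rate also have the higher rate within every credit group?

Near-prime: Northfield 629/991 = 63.5%, Uptown 42/55 = 76.4% → Uptown
Subprime: Northfield 20/70 = 28.6%, Uptown 408/1082 = 37.7% → Uptown
Overall: Northfield 649/1061 = 61.2%, Uptown 450/1137 = 39.6% → Northfield
Uptown wins each credit group but Northfield wins overall — the comparison reverses. Uptown's applications skew toward subprime, which has a lower base rate.

No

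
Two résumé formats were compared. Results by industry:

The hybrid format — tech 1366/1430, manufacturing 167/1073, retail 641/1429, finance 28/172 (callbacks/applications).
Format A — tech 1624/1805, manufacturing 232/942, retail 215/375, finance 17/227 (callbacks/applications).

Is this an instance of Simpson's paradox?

Tech: the hybrid format 1366/1430 = 95.5%, Format A 1624/1805 = 90.0% → the hybrid format
Manufacturing: the hybrid format 167/1073 = 15.6%, Format A 232/942 = 24.6% → Format A
Retail: the hybrid format 641/1429 = 44.9%, Format A 215/375 = 57.3% → Format A
Finance: the hybrid format 28/172 = 16.3%, Format A 17/227 = 7.5% → the hybrid format
Overall: the hybrid format 2202/4104 = 53.7%, Format A 2088/3349 = 62.3% → Format A
Neither sweeps: the hybrid format wins 2 of 4 groups, Format A wins 2. Format A wins overall but not every group — no Simpson reversal.

No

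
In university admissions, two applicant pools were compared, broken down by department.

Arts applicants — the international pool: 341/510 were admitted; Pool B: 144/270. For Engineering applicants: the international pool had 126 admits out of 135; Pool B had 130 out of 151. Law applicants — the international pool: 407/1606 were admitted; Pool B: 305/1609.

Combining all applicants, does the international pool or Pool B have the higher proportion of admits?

the international pool

Arts: the international pool 341/510 = 66.9%, Pool B 144/270 = 53.3% → the international pool
Engineering: the international pool 126/135 = 93.3%, Pool B 130/151 = 86.1% → the international pool
Law: the international pool 407/1606 = 25.3%, Pool B 305/1609 = 19.0% → the international pool
Overall: the international pool 874/2251 = 38.8%, Pool B 579/2030 = 28.5% → the international pool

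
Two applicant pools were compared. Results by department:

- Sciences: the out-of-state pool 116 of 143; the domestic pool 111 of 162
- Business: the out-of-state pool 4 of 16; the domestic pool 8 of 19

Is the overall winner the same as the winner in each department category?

No

Sciences: the out-of-state pool 116/143 = 81.1%, the domestic pool 111/162 = 68.5% → the out-of-state pool
Business: the out-of-state pool 4/16 = 25.0%, the domestic pool 8/19 = 42.1% → the domestic pool
Overall: the out-of-state pool 120/159 = 75.5%, the domestic pool 119/181 = 65.7% → the out-of-state pool
Neither sweeps: the out-of-state pool wins 1 of 2 groups, the domestic pool wins 1. The out-of-state pool wins overall but not every group — no Simpson reversal.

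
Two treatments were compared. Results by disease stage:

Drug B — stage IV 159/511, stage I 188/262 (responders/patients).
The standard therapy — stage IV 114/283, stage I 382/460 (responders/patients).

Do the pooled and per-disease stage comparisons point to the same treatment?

Stage IV: Drug B 159/511 = 31.1%, the standard therapy 114/283 = 40.3% → the standard therapy
Stage I: Drug B 188/262 = 71.8%, the standard therapy 382/460 = 83.0% → the standard therapy
Overall: Drug B 347/773 = 44.9%, the standard therapy 496/743 = 66.8% → the standard therapy
The standard therapy wins overall and in every disease group — no reversal.

Yes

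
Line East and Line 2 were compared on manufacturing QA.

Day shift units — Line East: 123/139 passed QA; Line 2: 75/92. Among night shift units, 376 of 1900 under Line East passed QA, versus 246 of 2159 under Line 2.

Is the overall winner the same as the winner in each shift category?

Yes

Day shift: Line East 123/139 = 88.5%, Line 2 75/92 = 81.5% → Line East
Night shift: Line East 376/1900 = 19.8%, Line 2 246/2159 = 11.4% → Line East
Overall: Line East 499/2039 = 24.5%, Line 2 321/2251 = 14.3% → Line East
Line East wins overall and in every shift group — no reversal.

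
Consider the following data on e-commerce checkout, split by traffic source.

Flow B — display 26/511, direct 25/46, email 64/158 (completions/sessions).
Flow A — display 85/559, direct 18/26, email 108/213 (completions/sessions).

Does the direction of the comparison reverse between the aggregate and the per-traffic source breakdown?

Display: Flow B 26/511 = 5.1%, Flow A 85/559 = 15.2% → Flow A
Direct: Flow B 25/46 = 54.3%, Flow A 18/26 = 69.2% → Flow A
Email: Flow B 64/158 = 40.5%, Flow A 108/213 = 50.7% → Flow A
Overall: Flow B 115/715 = 16.1%, Flow A 211/798 = 26.4% → Flow A
Flow A wins overall and in every traffic group — no reversal.

No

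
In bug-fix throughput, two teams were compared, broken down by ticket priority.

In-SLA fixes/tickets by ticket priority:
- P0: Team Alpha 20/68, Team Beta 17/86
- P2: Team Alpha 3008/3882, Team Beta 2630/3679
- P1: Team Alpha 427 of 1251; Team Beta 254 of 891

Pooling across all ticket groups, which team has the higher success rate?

Team Alpha

P0: Team Alpha 20/68 = 29.4%, Team Beta 17/86 = 19.8% → Team Alpha
P2: Team Alpha 3008/3882 = 77.5%, Team Beta 2630/3679 = 71.5% → Team Alpha
P1: Team Alpha 427/1251 = 34.1%, Team Beta 254/891 = 28.5% → Team Alpha
Overall: Team Alpha 3455/5201 = 66.4%, Team Beta 2901/4656 = 62.3% → Team Alpha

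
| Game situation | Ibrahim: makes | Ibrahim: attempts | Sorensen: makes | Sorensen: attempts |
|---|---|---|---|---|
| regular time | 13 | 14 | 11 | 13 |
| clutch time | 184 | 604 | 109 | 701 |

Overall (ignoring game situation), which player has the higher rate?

Regular time: Ibrahim 13/14 = 92.9%, Sorensen 11/13 = 84.6% → Ibrahim
Clutch time: Ibrahim 184/604 = 30.5%, Sorensen 109/701 = 15.5% → Ibrahim
Overall: Ibrahim 197/618 = 31.9%, Sorensen 120/714 = 16.8% → Ibrahim

Ibrahim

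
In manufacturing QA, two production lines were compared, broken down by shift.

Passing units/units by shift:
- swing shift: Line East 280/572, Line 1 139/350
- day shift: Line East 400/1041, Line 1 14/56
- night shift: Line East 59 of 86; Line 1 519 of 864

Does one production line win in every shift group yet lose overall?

Yes

Swing shift: Line East 280/572 = 49.0%, Line 1 139/350 = 39.7% → Line East
Day shift: Line East 400/1041 = 38.4%, Line 1 14/56 = 25.0% → Line East
Night shift: Line East 59/86 = 68.6%, Line 1 519/864 = 60.1% → Line East
Overall: Line East 739/1699 = 43.5%, Line 1 672/1270 = 52.9% → Line 1
Line East wins each shift group but Line 1 wins overall — the comparison reverses. Line East's units skew toward day shift, which has a lower base rate.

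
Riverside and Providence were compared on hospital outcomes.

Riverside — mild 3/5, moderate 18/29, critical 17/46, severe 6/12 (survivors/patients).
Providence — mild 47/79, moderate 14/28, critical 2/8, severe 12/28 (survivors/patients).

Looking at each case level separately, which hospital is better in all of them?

Riverside

Mild: Riverside 3/5 = 60.0%, Providence 47/79 = 59.5% → Riverside
Moderate: Riverside 18/29 = 62.1%, Providence 14/28 = 50.0% → Riverside
Critical: Riverside 17/46 = 37.0%, Providence 2/8 = 25.0% → Riverside
Severe: Riverside 6/12 = 50.0%, Providence 12/28 = 42.9% → Riverside
Riverside has the higher rate in all 4 groups.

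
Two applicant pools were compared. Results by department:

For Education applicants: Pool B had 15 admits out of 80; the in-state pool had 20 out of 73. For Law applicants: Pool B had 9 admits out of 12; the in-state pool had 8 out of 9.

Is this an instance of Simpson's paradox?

Education: Pool B 15/80 = 18.8%, the in-state pool 20/73 = 27.4% → the in-state pool
Law: Pool B 9/12 = 75.0%, the in-state pool 8/9 = 88.9% → the in-state pool
Overall: Pool B 24/92 = 26.1%, the in-state pool 28/82 = 34.1% → the in-state pool
The in-state pool wins overall and in every department group — no reversal.

No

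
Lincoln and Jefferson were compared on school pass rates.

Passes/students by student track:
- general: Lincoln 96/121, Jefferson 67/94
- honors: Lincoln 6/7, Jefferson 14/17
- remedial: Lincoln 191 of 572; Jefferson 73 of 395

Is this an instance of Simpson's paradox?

General: Lincoln 96/121 = 79.3%, Jefferson 67/94 = 71.3% → Lincoln
Honors: Lincoln 6/7 = 85.7%, Jefferson 14/17 = 82.4% → Lincoln
Remedial: Lincoln 191/572 = 33.4%, Jefferson 73/395 = 18.5% → Lincoln
Overall: Lincoln 293/700 = 41.9%, Jefferson 154/506 = 30.4% → Lincoln
Lincoln wins overall and in every student group — no reversal.

No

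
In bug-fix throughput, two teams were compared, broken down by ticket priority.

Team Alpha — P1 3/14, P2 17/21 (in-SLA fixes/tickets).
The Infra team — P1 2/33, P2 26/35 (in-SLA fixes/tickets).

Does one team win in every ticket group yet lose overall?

No

P1: Team Alpha 3/14 = 21.4%, the Infra team 2/33 = 6.1% → Team Alpha
P2: Team Alpha 17/21 = 81.0%, the Infra team 26/35 = 74.3% → Team Alpha
Overall: Team Alpha 20/35 = 57.1%, the Infra team 28/68 = 41.2% → Team Alpha
Team Alpha wins overall and in every ticket group — no reversal.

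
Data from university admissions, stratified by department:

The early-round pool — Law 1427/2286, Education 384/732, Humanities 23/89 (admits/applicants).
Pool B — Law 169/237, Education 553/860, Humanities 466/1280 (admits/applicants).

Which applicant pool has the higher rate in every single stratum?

Law: the early-round pool 1427/2286 = 62.4%, Pool B 169/237 = 71.3% → Pool B
Education: the early-round pool 384/732 = 52.5%, Pool B 553/860 = 64.3% → Pool B
Humanities: the early-round pool 23/89 = 25.8%, Pool B 466/1280 = 36.4% → Pool B
Pool B has the higher rate in all 3 groups.

Pool B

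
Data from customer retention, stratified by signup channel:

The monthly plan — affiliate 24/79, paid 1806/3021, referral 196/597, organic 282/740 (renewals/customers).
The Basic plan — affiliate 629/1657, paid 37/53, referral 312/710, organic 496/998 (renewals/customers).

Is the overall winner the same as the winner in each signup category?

No

Affiliate: the monthly plan 24/79 = 30.4%, the Basic plan 629/1657 = 38.0% → the Basic plan
Paid: the monthly plan 1806/3021 = 59.8%, the Basic plan 37/53 = 69.8% → the Basic plan
Referral: the monthly plan 196/597 = 32.8%, the Basic plan 312/710 = 43.9% → the Basic plan
Organic: the monthly plan 282/740 = 38.1%, the Basic plan 496/998 = 49.7% → the Basic plan
Overall: the monthly plan 2308/4437 = 52.0%, the Basic plan 1474/3418 = 43.1% → the monthly plan
The Basic plan wins each signup group but the monthly plan wins overall — the comparison reverses. The Basic plan's customers skew toward affiliate, which has a lower base rate.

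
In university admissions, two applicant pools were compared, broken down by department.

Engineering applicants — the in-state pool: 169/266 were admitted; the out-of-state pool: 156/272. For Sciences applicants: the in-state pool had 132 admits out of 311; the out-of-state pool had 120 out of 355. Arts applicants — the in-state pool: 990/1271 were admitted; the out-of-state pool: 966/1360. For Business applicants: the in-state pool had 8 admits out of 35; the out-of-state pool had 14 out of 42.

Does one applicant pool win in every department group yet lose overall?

Engineering: the in-state pool 169/266 = 63.5%, the out-of-state pool 156/272 = 57.4% → the in-state pool
Sciences: the in-state pool 132/311 = 42.4%, the out-of-state pool 120/355 = 33.8% → the in-state pool
Arts: the in-state pool 990/1271 = 77.9%, the out-of-state pool 966/1360 = 71.0% → the in-state pool
Business: the in-state pool 8/35 = 22.9%, the out-of-state pool 14/42 = 33.3% → the out-of-state pool
Overall: the in-state pool 1299/1883 = 69.0%, the out-of-state pool 1256/2029 = 61.9% → the in-state pool
Neither sweeps: the in-state pool wins 3 of 4 groups, the out-of-state pool wins 1. The in-state pool wins overall but not every group — no Simpson reversal.

No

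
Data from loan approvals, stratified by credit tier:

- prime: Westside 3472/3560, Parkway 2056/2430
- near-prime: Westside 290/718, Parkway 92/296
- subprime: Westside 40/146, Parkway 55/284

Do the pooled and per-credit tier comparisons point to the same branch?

Yes

Prime: Westside 3472/3560 = 97.5%, Parkway 2056/2430 = 84.6% → Westside
Near-prime: Westside 290/718 = 40.4%, Parkway 92/296 = 31.1% → Westside
Subprime: Westside 40/146 = 27.4%, Parkway 55/284 = 19.4% → Westside
Overall: Westside 3802/4424 = 85.9%, Parkway 2203/3010 = 73.2% → Westside
Westside wins overall and in every credit group — no reversal.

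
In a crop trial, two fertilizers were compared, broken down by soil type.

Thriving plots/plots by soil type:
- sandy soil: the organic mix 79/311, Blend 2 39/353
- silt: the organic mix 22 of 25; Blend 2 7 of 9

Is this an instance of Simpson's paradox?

Sandy soil: the organic mix 79/311 = 25.4%, Blend 2 39/353 = 11.0% → the organic mix
Silt: the organic mix 22/25 = 88.0%, Blend 2 7/9 = 77.8% → the organic mix
Overall: the organic mix 101/336 = 30.1%, Blend 2 46/362 = 12.7% → the organic mix
The organic mix wins overall and in every soil group — no reversal.

No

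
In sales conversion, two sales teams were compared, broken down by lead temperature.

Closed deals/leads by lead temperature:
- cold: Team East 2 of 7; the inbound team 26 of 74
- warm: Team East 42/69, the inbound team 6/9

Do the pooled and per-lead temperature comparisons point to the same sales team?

No

Cold: Team East 2/7 = 28.6%, the inbound team 26/74 = 35.1% → the inbound team
Warm: Team East 42/69 = 60.9%, the inbound team 6/9 = 66.7% → the inbound team
Overall: Team East 44/76 = 57.9%, the inbound team 32/83 = 38.6% → Team East
The inbound team wins each lead group but Team East wins overall — the comparison reverses. The inbound team's leads skew toward cold, which has a lower base rate.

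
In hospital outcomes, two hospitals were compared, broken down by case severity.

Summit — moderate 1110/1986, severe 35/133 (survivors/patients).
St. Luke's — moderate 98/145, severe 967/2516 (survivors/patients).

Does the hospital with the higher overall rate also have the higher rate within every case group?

No

Moderate: Summit 1110/1986 = 55.9%, St. Luke's 98/145 = 67.6% → St. Luke's
Severe: Summit 35/133 = 26.3%, St. Luke's 967/2516 = 38.4% → St. Luke's
Overall: Summit 1145/2119 = 54.0%, St. Luke's 1065/2661 = 40.0% → Summit
St. Luke's wins each case group but Summit wins overall — the comparison reverses. St. Luke's's patients skew toward severe, which has a lower base rate.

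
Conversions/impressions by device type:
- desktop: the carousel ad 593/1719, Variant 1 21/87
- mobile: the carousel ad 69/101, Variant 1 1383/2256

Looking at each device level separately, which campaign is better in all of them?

the carousel ad

Desktop: the carousel ad 593/1719 = 34.5%, Variant 1 21/87 = 24.1% → the carousel ad
Mobile: the carousel ad 69/101 = 68.3%, Variant 1 1383/2256 = 61.3% → the carousel ad
The carousel ad has the higher rate in both groups.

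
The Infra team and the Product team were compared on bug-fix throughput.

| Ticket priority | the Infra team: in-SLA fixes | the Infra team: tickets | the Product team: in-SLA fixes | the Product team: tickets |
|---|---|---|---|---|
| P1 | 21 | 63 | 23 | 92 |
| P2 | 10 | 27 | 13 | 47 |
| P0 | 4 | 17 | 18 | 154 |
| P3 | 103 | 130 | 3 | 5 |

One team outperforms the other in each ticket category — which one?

P1: the Infra team 21/63 = 33.3%, the Product team 23/92 = 25.0% → the Infra team
P2: the Infra team 10/27 = 37.0%, the Product team 13/47 = 27.7% → the Infra team
P0: the Infra team 4/17 = 23.5%, the Product team 18/154 = 11.7% → the Infra team
P3: the Infra team 103/130 = 79.2%, the Product team 3/5 = 60.0% → the Infra team
The Infra team has the higher rate in all 4 groups.

the Infra team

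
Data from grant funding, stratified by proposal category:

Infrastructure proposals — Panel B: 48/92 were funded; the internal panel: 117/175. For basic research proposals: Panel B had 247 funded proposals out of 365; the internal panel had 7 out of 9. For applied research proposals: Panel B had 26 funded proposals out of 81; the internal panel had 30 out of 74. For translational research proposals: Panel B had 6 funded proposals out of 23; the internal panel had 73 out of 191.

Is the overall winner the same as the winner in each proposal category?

No

Infrastructure: Panel B 48/92 = 52.2%, the internal panel 117/175 = 66.9% → the internal panel
Basic research: Panel B 247/365 = 67.7%, the internal panel 7/9 = 77.8% → the internal panel
Applied research: Panel B 26/81 = 32.1%, the internal panel 30/74 = 40.5% → the internal panel
Translational research: Panel B 6/23 = 26.1%, the internal panel 73/191 = 38.2% → the internal panel
Overall: Panel B 327/561 = 58.3%, the internal panel 227/449 = 50.6% → Panel B
The internal panel wins each proposal group but Panel B wins overall — the comparison reverses. The internal panel's proposals skew toward translational research, which has a lower base rate.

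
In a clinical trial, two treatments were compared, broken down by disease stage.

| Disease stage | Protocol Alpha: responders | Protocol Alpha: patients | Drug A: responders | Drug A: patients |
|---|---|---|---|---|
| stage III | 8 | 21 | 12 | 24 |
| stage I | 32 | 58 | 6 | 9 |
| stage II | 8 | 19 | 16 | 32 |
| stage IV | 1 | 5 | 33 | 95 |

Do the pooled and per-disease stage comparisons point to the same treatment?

No

Stage III: Protocol Alpha 8/21 = 38.1%, Drug A 12/24 = 50.0% → Drug A
Stage I: Protocol Alpha 32/58 = 55.2%, Drug A 6/9 = 66.7% → Drug A
Stage II: Protocol Alpha 8/19 = 42.1%, Drug A 16/32 = 50.0% → Drug A
Stage IV: Protocol Alpha 1/5 = 20.0%, Drug A 33/95 = 34.7% → Drug A
Overall: Protocol Alpha 49/103 = 47.6%, Drug A 67/160 = 41.9% → Protocol Alpha
Drug A wins each disease group but Protocol Alpha wins overall — the comparison reverses. Drug A's patients skew toward stage IV, which has a lower base rate.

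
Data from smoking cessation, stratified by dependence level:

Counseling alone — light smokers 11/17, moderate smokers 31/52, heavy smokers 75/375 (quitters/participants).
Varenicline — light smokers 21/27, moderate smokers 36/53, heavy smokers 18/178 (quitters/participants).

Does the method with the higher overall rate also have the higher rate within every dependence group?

No

Light smokers: counseling alone 11/17 = 64.7%, varenicline 21/27 = 77.8% → varenicline
Moderate smokers: counseling alone 31/52 = 59.6%, varenicline 36/53 = 67.9% → varenicline
Heavy smokers: counseling alone 75/375 = 20.0%, varenicline 18/178 = 10.1% → counseling alone
Overall: counseling alone 117/444 = 26.4%, varenicline 75/258 = 29.1% → varenicline
Neither sweeps: counseling alone wins 1 of 3 groups, varenicline wins 2. Varenicline wins overall but not every group — no Simpson reversal.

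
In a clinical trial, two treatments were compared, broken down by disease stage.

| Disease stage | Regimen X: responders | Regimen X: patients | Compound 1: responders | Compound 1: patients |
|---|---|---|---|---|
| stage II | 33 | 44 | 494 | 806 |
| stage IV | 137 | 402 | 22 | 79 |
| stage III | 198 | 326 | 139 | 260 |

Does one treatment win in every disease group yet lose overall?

Yes

Stage II: Regimen X 33/44 = 75.0%, Compound 1 494/806 = 61.3% → Regimen X
Stage IV: Regimen X 137/402 = 34.1%, Compound 1 22/79 = 27.8% → Regimen X
Stage III: Regimen X 198/326 = 60.7%, Compound 1 139/260 = 53.5% → Regimen X
Overall: Regimen X 368/772 = 47.7%, Compound 1 655/1145 = 57.2% → Compound 1
Regimen X wins each disease group but Compound 1 wins overall — the comparison reverses. Regimen X's patients skew toward stage IV, which has a lower base rate.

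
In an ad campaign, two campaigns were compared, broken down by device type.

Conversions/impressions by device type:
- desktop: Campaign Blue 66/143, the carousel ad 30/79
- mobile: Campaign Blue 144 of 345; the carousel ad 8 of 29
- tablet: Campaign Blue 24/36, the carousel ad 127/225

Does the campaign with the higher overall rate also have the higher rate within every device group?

No

Desktop: Campaign Blue 66/143 = 46.2%, the carousel ad 30/79 = 38.0% → Campaign Blue
Mobile: Campaign Blue 144/345 = 41.7%, the carousel ad 8/29 = 27.6% → Campaign Blue
Tablet: Campaign Blue 24/36 = 66.7%, the carousel ad 127/225 = 56.4% → Campaign Blue
Overall: Campaign Blue 234/524 = 44.7%, the carousel ad 165/333 = 49.5% → the carousel ad
Campaign Blue wins each device group but the carousel ad wins overall — the comparison reverses. Campaign Blue's impressions skew toward mobile, which has a lower base rate.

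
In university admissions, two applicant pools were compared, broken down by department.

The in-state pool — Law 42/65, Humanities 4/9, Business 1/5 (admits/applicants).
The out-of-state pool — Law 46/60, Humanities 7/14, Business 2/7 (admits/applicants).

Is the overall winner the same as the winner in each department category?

Yes

Law: the in-state pool 42/65 = 64.6%, the out-of-state pool 46/60 = 76.7% → the out-of-state pool
Humanities: the in-state pool 4/9 = 44.4%, the out-of-state pool 7/14 = 50.0% → the out-of-state pool
Business: the in-state pool 1/5 = 20.0%, the out-of-state pool 2/7 = 28.6% → the out-of-state pool
Overall: the in-state pool 47/79 = 59.5%, the out-of-state pool 55/81 = 67.9% → the out-of-state pool
The out-of-state pool wins overall and in every department group — no reversal.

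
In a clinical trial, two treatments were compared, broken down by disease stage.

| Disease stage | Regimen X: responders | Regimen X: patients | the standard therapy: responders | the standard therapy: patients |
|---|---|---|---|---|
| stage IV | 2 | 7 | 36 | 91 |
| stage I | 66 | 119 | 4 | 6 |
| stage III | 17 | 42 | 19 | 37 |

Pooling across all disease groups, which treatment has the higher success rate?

Regimen X

Stage IV: Regimen X 2/7 = 28.6%, the standard therapy 36/91 = 39.6% → the standard therapy
Stage I: Regimen X 66/119 = 55.5%, the standard therapy 4/6 = 66.7% → the standard therapy
Stage III: Regimen X 17/42 = 40.5%, the standard therapy 19/37 = 51.4% → the standard therapy
Overall: Regimen X 85/168 = 50.6%, the standard therapy 59/134 = 44.0% → Regimen X
(The standard therapy wins every disease group but Regimen X wins overall — the standard therapy's patients skew toward the low-rate stage IV group.)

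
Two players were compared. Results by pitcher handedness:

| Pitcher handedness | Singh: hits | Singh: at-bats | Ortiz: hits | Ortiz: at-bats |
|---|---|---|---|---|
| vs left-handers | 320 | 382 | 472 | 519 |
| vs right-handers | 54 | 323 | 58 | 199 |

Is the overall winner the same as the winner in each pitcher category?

Vs left-handers: Singh 320/382 = 83.8%, Ortiz 472/519 = 90.9% → Ortiz
Vs right-handers: Singh 54/323 = 16.7%, Ortiz 58/199 = 29.1% → Ortiz
Overall: Singh 374/705 = 53.0%, Ortiz 530/718 = 73.8% → Ortiz
Ortiz wins overall and in every pitcher group — no reversal.

Yes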